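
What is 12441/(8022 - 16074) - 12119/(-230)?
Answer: 1435163/28060 ≈ 51.146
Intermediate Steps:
12441/(8022 - 16074) - 12119/(-230) = 12441/(-8052) - 12119*(-1/230) = 12441*(-1/8052) + 12119/230 = -377/244 + 12119/230 = 1435163/28060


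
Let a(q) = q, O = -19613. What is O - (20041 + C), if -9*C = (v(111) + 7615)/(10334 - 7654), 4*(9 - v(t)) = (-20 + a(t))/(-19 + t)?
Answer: -351972443099/8876160 ≈ -39654.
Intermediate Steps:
v(t) = 9 - (-20 + t)/(4*(-19 + t))
C = -2805541/8876160 (C = -((-664 + 35*111)/(4*(-19 + 111)) + 7615)/(9*(10334 - 7654)) = -((¼)*(-664 + 3885)/92 + 7615)/(9*2680) = -((¼)*(1/92)*3221 + 7615)/(9*2680) = -(3221/368 + 7615)/(9*2680) = -2805541/(3312*2680) = -⅑*2805541/986240 = -2805541/8876160 ≈ -0.31608)
O - (20041 + C) = -19613 - (20041 - 2805541/8876160) = -19613 - 1*177884317019/8876160 = -19613 - 177884317019/8876160 = -351972443099/8876160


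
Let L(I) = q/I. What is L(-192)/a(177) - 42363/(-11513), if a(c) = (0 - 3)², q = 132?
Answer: 5973629/1657872 ≈ 3.6032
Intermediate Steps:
a(c) = 9 (a(c) = (-3)² = 9)
L(I) = 132/I
L(-192)/a(177) - 42363/(-11513) = (132/(-192))/9 - 42363/(-11513) = (132*(-1/192))*(⅑) - 42363*(-1/11513) = -11/16*⅑ + 42363/11513 = -11/144 + 42363/11513 = 5973629/1657872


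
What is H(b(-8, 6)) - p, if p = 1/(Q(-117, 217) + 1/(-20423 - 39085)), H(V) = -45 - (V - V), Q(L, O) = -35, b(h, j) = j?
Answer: -93665637/2082781 ≈ -44.971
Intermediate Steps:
H(V) = -45 (H(V) = -45 - 1*0 = -45 + 0 = -45)
p = -59508/2082781 (p = 1/(-35 + 1/(-20423 - 39085)) = 1/(-35 + 1/(-59508)) = 1/(-35 - 1/59508) = 1/(-2082781/59508) = -59508/2082781 ≈ -0.028571)
H(b(-8, 6)) - p = -45 - 1*(-59508/2082781) = -45 + 59508/2082781 = -93665637/2082781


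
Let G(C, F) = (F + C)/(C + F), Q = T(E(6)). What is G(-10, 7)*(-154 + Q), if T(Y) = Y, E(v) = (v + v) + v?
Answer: -136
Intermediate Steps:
E(v) = 3*v (E(v) = 2*v + v = 3*v)
Q = 18 (Q = 3*6 = 18)
G(C, F) = 1 (G(C, F) = (C + F)/(C + F) = 1)
G(-10, 7)*(-154 + Q) = 1*(-154 + 18) = 1*(-136) = -136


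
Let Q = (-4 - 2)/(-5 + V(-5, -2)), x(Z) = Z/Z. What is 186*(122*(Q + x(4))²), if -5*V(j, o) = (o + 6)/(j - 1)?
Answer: 602903748/5329 ≈ 1.1314e+5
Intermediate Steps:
x(Z) = 1
V(j, o) = -(6 + o)/(5*(-1 + j)) (V(j, o) = -(o + 6)/(5*(j - 1)) = -(6 + o)/(5*(-1 + j)))
Q = 90/73 (Q = (-4 - 2)/(-5 + (-6 - 1*(-2))/(5*(-1 - 5))) = -6/(-5 + (⅕)*(-6 + 2)/(-6)) = -6/(-5 + (⅕)*(-⅙)*(-4)) = -6/(-5 + 2/15) = -6/(-73/15) = -6*(-15/73) = 90/73 ≈ 1.2329)
186*(122*(Q + x(4))²) = 186*(122*(90/73 + 1)²) = 186*(122*(163/73)²) = 186*(122*(26569/5329)) = 186*(3241418/5329) = 602903748/5329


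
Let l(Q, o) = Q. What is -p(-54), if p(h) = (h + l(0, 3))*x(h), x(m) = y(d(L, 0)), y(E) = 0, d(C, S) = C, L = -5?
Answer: 0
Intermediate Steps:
x(m) = 0
p(h) = 0 (p(h) = (h + 0)*0 = h*0 = 0)
-p(-54) = -1*0 = 0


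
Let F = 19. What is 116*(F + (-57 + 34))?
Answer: -464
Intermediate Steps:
116*(F + (-57 + 34)) = 116*(19 + (-57 + 34)) = 116*(19 - 23) = 116*(-4) = -464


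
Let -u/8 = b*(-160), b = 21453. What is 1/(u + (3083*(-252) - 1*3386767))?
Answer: 1/23296157 ≈ 4.2926e-8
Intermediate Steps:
u = 27459840 (u = -171624*(-160) = -8*(-3432480) = 27459840)
1/(u + (3083*(-252) - 1*3386767)) = 1/(27459840 + (3083*(-252) - 1*3386767)) = 1/(27459840 + (-776916 - 3386767)) = 1/(27459840 - 4163683) = 1/23296157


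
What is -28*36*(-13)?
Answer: 13104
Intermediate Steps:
-28*36*(-13) = -1008*(-13) = 13104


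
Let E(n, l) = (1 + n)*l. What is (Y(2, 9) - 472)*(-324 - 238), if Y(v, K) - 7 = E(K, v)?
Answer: 250090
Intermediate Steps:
E(n, l) = l*(1 + n)
Y(v, K) = 7 + v*(1 + K)
(Y(2, 9) - 472)*(-324 - 238) = ((7 + 2*(1 + 9)) - 472)*(-324 - 238) = ((7 + 2*10) - 472)*(-562) = ((7 + 20) - 472)*(-562) = (27 - 472)*(-562) = -445*(-562) = 250090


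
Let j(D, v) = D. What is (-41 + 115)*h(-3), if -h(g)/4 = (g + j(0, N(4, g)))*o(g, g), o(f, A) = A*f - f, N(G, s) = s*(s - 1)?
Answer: 10656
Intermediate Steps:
N(G, s) = s*(-1 + s)
o(f, A) = -f + A*f
h(g) = -4*g²*(-1 + g) (h(g) = -4*(g + 0)*g*(-1 + g) = -4*g*g*(-1 + g) = -4*g²*(-1 + g))
(-41 + 115)*h(-3) = (-41 + 115)*(4*(-3)²*(1 - 1*(-3))) = 74*(4*9*(1 + 3)) = 74*(4*9*4) = 74*144 = 10656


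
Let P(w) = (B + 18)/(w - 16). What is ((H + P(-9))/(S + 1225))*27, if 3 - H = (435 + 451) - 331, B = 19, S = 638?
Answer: -13837/1725 ≈ -8.0215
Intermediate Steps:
H = -552 (H = 3 - ((435 + 451) - 331) = 3 - (886 - 331) = 3 - 1*555 = 3 - 555 = -552)
P(w) = 37/(-16 + w) (P(w) = (19 + 18)/(w - 16) = 37/(-16 + w))
((H + P(-9))/(S + 1225))*27 = ((-552 + 37/(-16 - 9))/(638 + 1225))*27 = ((-552 + 37/(-25))/1863)*27 = ((-552 + 37*(-1/25))*(1/1863))*27 = ((-552 - 37/25)*(1/1863))*27 = -13837/25*1/1863*27 = -13837/46575*27 = -13837/1725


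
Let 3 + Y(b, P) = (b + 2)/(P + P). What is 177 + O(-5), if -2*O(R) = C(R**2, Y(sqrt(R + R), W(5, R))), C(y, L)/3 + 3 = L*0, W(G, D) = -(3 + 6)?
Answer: 363/2 ≈ 181.50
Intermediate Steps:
W(G, D) = -9 (W(G, D) = -1*9 = -9)
Y(b, P) = -3 + (2 + b)/(2*P) (Y(b, P) = -3 + (b + 2)/(P + P) = -3 + (2 + b)/((2*P)) = -3 + (2 + b)*(1/(2*P)) = -3 + (2 + b)/(2*P))
C(y, L) = -9 (C(y, L) = -9 + 3*(L*0) = -9 + 3*0 = -9 + 0 = -9)
O(R) = 9/2 (O(R) = -1/2*(-9) = 9/2)
177 + O(-5) = 177 + 9/2 = 363/2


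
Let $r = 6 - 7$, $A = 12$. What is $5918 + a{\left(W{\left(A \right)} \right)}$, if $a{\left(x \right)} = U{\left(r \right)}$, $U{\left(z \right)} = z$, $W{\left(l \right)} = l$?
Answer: $5917$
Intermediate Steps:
$r = -1$
$a{\left(x \right)} = -1$
$5918 + a{\left(W{\left(A \right)} \right)} = 5918 - 1 = 5917$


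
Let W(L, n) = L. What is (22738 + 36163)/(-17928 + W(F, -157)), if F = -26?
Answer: -58901/17954 ≈ -3.2807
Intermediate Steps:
(22738 + 36163)/(-17928 + W(F, -157)) = (22738 + 36163)/(-17928 - 26) = 58901/(-17954) = 58901*(-1/17954) = -58901/17954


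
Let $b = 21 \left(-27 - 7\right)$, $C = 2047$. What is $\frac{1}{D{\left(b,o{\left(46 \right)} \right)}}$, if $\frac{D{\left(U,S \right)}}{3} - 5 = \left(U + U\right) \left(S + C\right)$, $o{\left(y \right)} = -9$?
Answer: $- \frac{1}{8730777} \approx -1.1454 \cdot 10^{-7}$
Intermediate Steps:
$b = -714$ ($b = 21 \left(-34\right) = -714$)
$D{\left(U,S \right)} = 15 + 6 U \left(2047 + S\right)$ ($D{\left(U,S \right)} = 15 + 3 \left(U + U\right) \left(S + 2047\right) = 15 + 3 \cdot 2 U \left(2047 + S\right) = 15 + 6 U \left(2047 + S\right)$)
$\frac{1}{D{\left(b,o{\left(46 \right)} \right)}} = \frac{1}{15 + 12282 \left(-714\right) + 6 \left(-9\right) \left(-714\right)} = \frac{1}{15 - 8769348 + 38556} = \frac{1}{-8730777} = - \frac{1}{8730777}$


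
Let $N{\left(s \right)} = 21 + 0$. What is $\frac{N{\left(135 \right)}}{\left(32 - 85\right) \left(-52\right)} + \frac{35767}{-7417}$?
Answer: $- \frac{98418095}{20441252} \approx -4.8147$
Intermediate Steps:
$N{\left(s \right)} = 21$
$\frac{N{\left(135 \right)}}{\left(32 - 85\right) \left(-52\right)} + \frac{35767}{-7417} = \frac{21}{\left(32 - 85\right) \left(-52\right)} + \frac{35767}{-7417} = \frac{21}{\left(-53\right) \left(-52\right)} + 35767 \left(- \frac{1}{7417}\right) = \frac{21}{2756} - \frac{35767}{7417} = - \frac{98418095}{20441252}$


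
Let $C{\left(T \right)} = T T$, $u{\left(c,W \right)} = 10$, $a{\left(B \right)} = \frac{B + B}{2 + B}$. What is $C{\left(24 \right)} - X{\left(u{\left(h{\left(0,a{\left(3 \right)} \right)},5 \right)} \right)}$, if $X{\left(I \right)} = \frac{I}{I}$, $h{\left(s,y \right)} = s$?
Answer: $575$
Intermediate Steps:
$a{\left(B \right)} = \frac{2 B}{2 + B}$
$C{\left(T \right)} = T^{2}$
$X{\left(I \right)} = 1$
$C{\left(24 \right)} - X{\left(u{\left(h{\left(0,a{\left(3 \right)} \right)},5 \right)} \right)} = 24^{2} - 1 = 576 - 1 = 575$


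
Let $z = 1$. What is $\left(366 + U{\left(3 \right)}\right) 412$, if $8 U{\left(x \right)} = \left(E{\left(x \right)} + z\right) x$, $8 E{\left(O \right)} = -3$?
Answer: $\frac{2414217}{16} \approx 1.5089 \cdot 10^{5}$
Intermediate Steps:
$E{\left(O \right)} = - \frac{3}{8}$ ($E{\left(O \right)} = \frac{1}{8} \left(-3\right) = - \frac{3}{8}$)
$U{\left(x \right)} = \frac{5 x}{64}$ ($U{\left(x \right)} = \frac{\left(- \frac{3}{8} + 1\right) x}{8} = \frac{\frac{5}{8} x}{8} = \frac{5 x}{64}$)
$\left(366 + U{\left(3 \right)}\right) 412 = \left(366 + \frac{5}{64} \cdot 3\right) 412 = \left(366 + \frac{15}{64}\right) 412 = \frac{23439}{64} \cdot 412 = \frac{2414217}{16}$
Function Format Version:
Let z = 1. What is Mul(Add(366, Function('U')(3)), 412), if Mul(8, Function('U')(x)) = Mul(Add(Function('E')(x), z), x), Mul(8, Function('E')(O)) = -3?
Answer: Rational(2414217, 16) ≈ 1.5089e+5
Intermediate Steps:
Function('E')(O) = Rational(-3, 8) (Function('E')(O) = Mul(Rational(1, 8), -3) = Rational(-3, 8))
Function('U')(x) = Mul(Rational(5, 64), x) (Function('U')(x) = Mul(Rational(1, 8), Mul(Add(Rational(-3, 8), 1), x)) = Mul(Rational(1, 8), Mul(Rational(5, 8), x)) = Mul(Rational(5, 64), x))
Mul(Add(366, Function('U')(3)), 412) = Mul(Add(366, Mul(Rational(5, 64), 3)), 412) = Mul(Add(366, Rational(15, 64)), 412) = Mul(Rational(23439, 64), 412) = Rational(2414217, 16)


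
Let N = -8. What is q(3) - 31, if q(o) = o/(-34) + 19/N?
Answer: -4551/136 ≈ -33.463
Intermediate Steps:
q(o) = -19/8 - o/34 (q(o) = o/(-34) + 19/(-8) = o*(-1/34) + 19*(-1/8) = -o/34 - 19/8 = -19/8 - o/34)
q(3) - 31 = (-19/8 - 1/34*3) - 31 = (-19/8 - 3/34) - 31 = -335/136 - 31 = -4551/136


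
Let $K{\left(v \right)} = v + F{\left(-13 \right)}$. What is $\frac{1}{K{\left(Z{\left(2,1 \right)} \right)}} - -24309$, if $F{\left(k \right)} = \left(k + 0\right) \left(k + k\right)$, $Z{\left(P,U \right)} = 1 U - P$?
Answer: $\frac{8192134}{337} \approx 24309.0$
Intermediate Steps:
$Z{\left(P,U \right)} = U - P$
$F{\left(k \right)} = 2 k^{2}$ ($F{\left(k \right)} = k 2 k = 2 k^{2}$)
$K{\left(v \right)} = 338 + v$ ($K{\left(v \right)} = v + 2 \left(-13\right)^{2} = v + 2 \cdot 169 = v + 338 = 338 + v$)
$\frac{1}{K{\left(Z{\left(2,1 \right)} \right)}} - -24309 = \frac{1}{338 + \left(1 - 2\right)} - -24309 = \frac{1}{338 + \left(1 - 2\right)} + 24309 = \frac{1}{338 - 1} + 24309 = \frac{1}{337} + 24309 = \frac{8192134}{337}$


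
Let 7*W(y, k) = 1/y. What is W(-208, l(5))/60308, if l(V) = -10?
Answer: -1/87808448 ≈ -1.1388e-8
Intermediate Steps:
W(y, k) = 1/(7*y)
W(-208, l(5))/60308 = ((⅐)/(-208))/60308 = ((⅐)*(-1/208))*(1/60308) = -1/1456*1/60308 = -1/87808448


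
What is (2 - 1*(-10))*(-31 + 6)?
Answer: -300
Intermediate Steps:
(2 - 1*(-10))*(-31 + 6) = (2 + 10)*(-25) = 12*(-25) = -300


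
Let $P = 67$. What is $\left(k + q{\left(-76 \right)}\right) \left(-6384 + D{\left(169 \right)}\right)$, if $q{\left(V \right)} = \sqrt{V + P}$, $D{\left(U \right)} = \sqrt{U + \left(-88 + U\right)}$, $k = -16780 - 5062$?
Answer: $\left(6384 - 5 \sqrt{10}\right) \left(21842 - 3 i\right) \approx 1.3909 \cdot 10^{8} - 19105.0 i$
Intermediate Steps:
$k = -21842$
$D{\left(U \right)} = \sqrt{-88 + 2 U}$
$q{\left(V \right)} = \sqrt{67 + V}$ ($q{\left(V \right)} = \sqrt{V + 67} = \sqrt{67 + V}$)
$\left(k + q{\left(-76 \right)}\right) \left(-6384 + D{\left(169 \right)}\right) = \left(-21842 + \sqrt{67 - 76}\right) \left(-6384 + \sqrt{-88 + 2 \cdot 169}\right) = \left(-21842 + \sqrt{-9}\right) \left(-6384 + \sqrt{-88 + 338}\right) = \left(-21842 + 3 i\right) \left(-6384 + \sqrt{250}\right) = \left(-21842 + 3 i\right) \left(-6384 + 5 \sqrt{10}\right)$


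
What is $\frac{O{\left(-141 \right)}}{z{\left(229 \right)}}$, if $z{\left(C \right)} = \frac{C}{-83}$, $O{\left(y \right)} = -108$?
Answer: $\frac{8964}{229} \approx 39.144$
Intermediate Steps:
$z{\left(C \right)} = - \frac{C}{83}$ ($z{\left(C \right)} = C \left(- \frac{1}{83}\right) = - \frac{C}{83}$)
$\frac{O{\left(-141 \right)}}{z{\left(229 \right)}} = - \frac{108}{\left(- \frac{1}{83}\right) 229} = - \frac{108}{- \frac{229}{83}} = \left(-108\right) \left(- \frac{83}{229}\right) = \frac{8964}{229}$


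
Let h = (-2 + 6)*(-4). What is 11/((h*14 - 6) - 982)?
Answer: -11/1212 ≈ -0.0090759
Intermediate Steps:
h = -16 (h = 4*(-4) = -16)
11/((h*14 - 6) - 982) = 11/((-16*14 - 6) - 982) = 11/((-224 - 6) - 982) = 11/(-230 - 982) = 11/(-1212) = 11*(-1/1212) = -11/1212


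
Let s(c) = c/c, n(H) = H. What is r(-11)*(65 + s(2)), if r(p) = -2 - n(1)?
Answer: -198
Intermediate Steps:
s(c) = 1
r(p) = -3 (r(p) = -2 - 1*1 = -2 - 1 = -3)
r(-11)*(65 + s(2)) = -3*(65 + 1) = -3*66 = -198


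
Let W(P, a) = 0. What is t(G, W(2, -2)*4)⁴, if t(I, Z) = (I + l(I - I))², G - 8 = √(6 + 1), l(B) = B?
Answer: (8 + √7)⁸ ≈ 1.6497e+8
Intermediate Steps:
G = 8 + √7 (G = 8 + √(6 + 1) = 8 + √7 ≈ 10.646)
t(I, Z) = I² (t(I, Z) = (I + (I - I))² = (I + 0)² = I²)
t(G, W(2, -2)*4)⁴ = ((8 + √7)²)⁴ = (8 + √7)⁸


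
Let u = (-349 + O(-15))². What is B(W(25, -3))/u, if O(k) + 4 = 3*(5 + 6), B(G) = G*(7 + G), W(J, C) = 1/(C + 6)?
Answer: 11/460800 ≈ 2.3872e-5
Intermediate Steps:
W(J, C) = 1/(6 + C)
O(k) = 29 (O(k) = -4 + 3*(5 + 6) = -4 + 3*11 = -4 + 33 = 29)
u = 102400 (u = (-349 + 29)² = (-320)² = 102400)
B(W(25, -3))/u = ((7 + 1/(6 - 3))/(6 - 3))/102400 = ((7 + 1/3)/3)*(1/102400) = ((7 + ⅓)/3)*(1/102400) = ((⅓)*(22/3))*(1/102400) = (22/9)*(1/102400) = 11/460800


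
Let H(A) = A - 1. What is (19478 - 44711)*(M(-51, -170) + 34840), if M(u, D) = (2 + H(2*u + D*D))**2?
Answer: -20928685242153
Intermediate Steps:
H(A) = -1 + A
M(u, D) = (1 + D**2 + 2*u)**2 (M(u, D) = (2 + (-1 + (2*u + D*D)))**2 = (2 + (-1 + (2*u + D**2)))**2 = (2 + (-1 + (D**2 + 2*u)))**2 = (2 + (-1 + D**2 + 2*u))**2 = (1 + D**2 + 2*u)**2)
(19478 - 44711)*(M(-51, -170) + 34840) = (19478 - 44711)*((1 + (-170)**2 + 2*(-51))**2 + 34840) = -25233*((1 + 28900 - 102)**2 + 34840) = -25233*(28799**2 + 34840) = -25233*(829382401 + 34840) = -25233*829417241 = -20928685242153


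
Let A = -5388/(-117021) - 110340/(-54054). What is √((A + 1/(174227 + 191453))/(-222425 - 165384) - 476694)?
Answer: I*√464783144638339086209181533551412918055/31225208155000860 ≈ 690.43*I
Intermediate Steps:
A = 244506298/117138021 (A = -5388*(-1/117021) - 110340*(-1/54054) = 1796/39007 + 6130/3003 = 244506298/117138021 ≈ 2.0873)
√((A + 1/(174227 + 191453))/(-222425 - 165384) - 476694) = √((244506298/117138021 + 1/(174227 + 191453))/(-222425 - 165384) - 476694) = √((244506298/117138021 + 1/365680)/(-387809) - 476694) = √((244506298/117138021 + 1/365680)*(-1/387809) - 476694) = √((12773025741523/6119290217040)*(-1/387809) - 476694) = √(-12773025741523/2373115819780065360 - 476694) = √(-1131250072607011502461363/2373115819780065360) = I*√464783144638339086209181533551412918055/31225208155000860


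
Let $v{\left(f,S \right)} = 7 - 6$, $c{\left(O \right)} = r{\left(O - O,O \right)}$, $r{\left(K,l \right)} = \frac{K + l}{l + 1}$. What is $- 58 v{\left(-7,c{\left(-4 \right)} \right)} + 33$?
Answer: $-25$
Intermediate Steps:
$r{\left(K,l \right)} = \frac{K + l}{1 + l}$
$c{\left(O \right)} = \frac{O}{1 + O}$ ($c{\left(O \right)} = \frac{\left(O - O\right) + O}{1 + O} = \frac{0 + O}{1 + O} = \frac{O}{1 + O}$)
$v{\left(f,S \right)} = 1$ ($v{\left(f,S \right)} = 7 - 6 = 1$)
$- 58 v{\left(-7,c{\left(-4 \right)} \right)} + 33 = \left(-58\right) 1 + 33 = -58 + 33 = -25$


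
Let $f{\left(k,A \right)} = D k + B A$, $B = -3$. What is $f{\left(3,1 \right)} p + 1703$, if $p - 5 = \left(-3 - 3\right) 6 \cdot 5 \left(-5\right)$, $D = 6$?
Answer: $15278$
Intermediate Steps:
$f{\left(k,A \right)} = - 3 A + 6 k$ ($f{\left(k,A \right)} = 6 k - 3 A = - 3 A + 6 k$)
$p = 905$ ($p = 5 + \left(-3 - 3\right) 6 \cdot 5 \left(-5\right) = 5 + \left(-3 - 3\right) 30 \left(-5\right) = 5 - -900 = 5 + 900 = 905$)
$f{\left(3,1 \right)} p + 1703 = \left(\left(-3\right) 1 + 6 \cdot 3\right) 905 + 1703 = \left(-3 + 18\right) 905 + 1703 = 15 \cdot 905 + 1703 = 13575 + 1703 = 15278$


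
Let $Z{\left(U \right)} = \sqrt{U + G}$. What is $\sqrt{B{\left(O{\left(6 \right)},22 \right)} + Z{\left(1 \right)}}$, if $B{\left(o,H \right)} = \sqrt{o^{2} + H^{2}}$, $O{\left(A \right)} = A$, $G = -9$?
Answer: $2^{\frac{3}{4}} \sqrt{i + \sqrt{65}} \approx 4.7844 + 0.29559 i$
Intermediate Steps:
$Z{\left(U \right)} = \sqrt{-9 + U}$ ($Z{\left(U \right)} = \sqrt{U - 9} = \sqrt{-9 + U}$)
$B{\left(o,H \right)} = \sqrt{H^{2} + o^{2}}$
$\sqrt{B{\left(O{\left(6 \right)},22 \right)} + Z{\left(1 \right)}} = \sqrt{\sqrt{22^{2} + 6^{2}} + \sqrt{-9 + 1}} = \sqrt{\sqrt{484 + 36} + \sqrt{-8}} = \sqrt{\sqrt{520} + 2 i \sqrt{2}} = \sqrt{2 \sqrt{130} + 2 i \sqrt{2}}$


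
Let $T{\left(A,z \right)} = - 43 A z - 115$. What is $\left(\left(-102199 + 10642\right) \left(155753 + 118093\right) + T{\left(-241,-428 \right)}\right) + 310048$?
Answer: $-25076643653$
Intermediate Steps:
$T{\left(A,z \right)} = -115 - 43 A z$ ($T{\left(A,z \right)} = - 43 A z - 115 = -115 - 43 A z$)
$\left(\left(-102199 + 10642\right) \left(155753 + 118093\right) + T{\left(-241,-428 \right)}\right) + 310048 = \left(\left(-102199 + 10642\right) \left(155753 + 118093\right) - \left(115 - -4435364\right)\right) + 310048 = \left(\left(-91557\right) 273846 - 4435479\right) + 310048 = \left(-25072518222 - 4435479\right) + 310048 = -25076953701 + 310048 = -25076643653$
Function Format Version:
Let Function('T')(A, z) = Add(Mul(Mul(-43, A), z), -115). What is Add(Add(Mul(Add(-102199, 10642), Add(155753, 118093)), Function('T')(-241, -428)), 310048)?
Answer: -25076643653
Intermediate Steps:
Function('T')(A, z) = Add(-115, Mul(-43, A, z)) (Function('T')(A, z) = Add(Mul(-43, A, z), -115) = Add(-115, Mul(-43, A, z)))
Add(Add(Mul(Add(-102199, 10642), Add(155753, 118093)), Function('T')(-241, -428)), 310048) = Add(Add(Mul(Add(-102199, 10642), Add(155753, 118093)), Add(-115, Mul(-43, -241, -428))), 310048) = Add(Add(Mul(-91557, 273846), Add(-115, -4435364)), 310048) = Add(Add(-25072518222, -4435479), 310048) = Add(-25076953701, 310048) = -25076643653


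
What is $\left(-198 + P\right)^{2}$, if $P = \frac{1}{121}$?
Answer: $\frac{573937849}{14641} \approx 39201.0$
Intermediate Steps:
$P = \frac{1}{121} \approx 0.0082645$
$\left(-198 + P\right)^{2} = \left(-198 + \frac{1}{121}\right)^{2} = \left(- \frac{23957}{121}\right)^{2} = \frac{573937849}{14641}$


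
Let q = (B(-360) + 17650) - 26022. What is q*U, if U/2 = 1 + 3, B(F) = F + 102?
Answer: -69040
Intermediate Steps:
B(F) = 102 + F
U = 8 (U = 2*(1 + 3) = 2*4 = 8)
q = -8630 (q = ((102 - 360) + 17650) - 26022 = (-258 + 17650) - 26022 = 17392 - 26022 = -8630)
q*U = -8630*8 = -69040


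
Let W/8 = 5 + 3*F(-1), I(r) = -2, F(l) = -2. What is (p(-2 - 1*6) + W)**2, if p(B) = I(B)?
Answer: 100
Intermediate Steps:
p(B) = -2
W = -8 (W = 8*(5 + 3*(-2)) = 8*(5 - 6) = 8*(-1) = -8)
(p(-2 - 1*6) + W)**2 = (-2 - 8)**2 = (-10)**2 = 100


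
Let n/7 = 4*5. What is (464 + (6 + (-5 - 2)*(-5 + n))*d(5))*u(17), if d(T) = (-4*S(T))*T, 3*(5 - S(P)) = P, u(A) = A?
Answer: 1072088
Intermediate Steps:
S(P) = 5 - P/3
n = 140 (n = 7*(4*5) = 7*20 = 140)
d(T) = T*(-20 + 4*T/3) (d(T) = (-4*(5 - T/3))*T = (-20 + 4*T/3)*T = T*(-20 + 4*T/3))
(464 + (6 + (-5 - 2)*(-5 + n))*d(5))*u(17) = (464 + (6 + (-5 - 2)*(-5 + 140))*((4/3)*5*(-15 + 5)))*17 = (464 + (6 - 7*135)*((4/3)*5*(-10)))*17 = (464 + (6 - 945)*(-200/3))*17 = (464 - 939*(-200/3))*17 = (464 + 62600)*17 = 63064*17 = 1072088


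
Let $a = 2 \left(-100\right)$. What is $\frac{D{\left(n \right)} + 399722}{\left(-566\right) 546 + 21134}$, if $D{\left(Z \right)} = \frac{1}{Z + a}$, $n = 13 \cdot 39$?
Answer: $- \frac{122714655}{88385914} \approx -1.3884$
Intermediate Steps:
$a = -200$
$n = 507$
$D{\left(Z \right)} = \frac{1}{-200 + Z}$ ($D{\left(Z \right)} = \frac{1}{Z - 200} = \frac{1}{-200 + Z}$)
$\frac{D{\left(n \right)} + 399722}{\left(-566\right) 546 + 21134} = \frac{\frac{1}{-200 + 507} + 399722}{\left(-566\right) 546 + 21134} = \frac{\frac{1}{307} + 399722}{-309036 + 21134} = \frac{\frac{1}{307} + 399722}{-287902} = \frac{122714655}{307} \left(- \frac{1}{287902}\right) = - \frac{122714655}{88385914}$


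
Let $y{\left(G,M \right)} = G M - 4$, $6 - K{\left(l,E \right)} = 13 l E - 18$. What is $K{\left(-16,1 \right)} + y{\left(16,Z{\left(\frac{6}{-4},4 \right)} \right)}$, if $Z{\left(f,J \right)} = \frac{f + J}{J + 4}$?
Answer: $233$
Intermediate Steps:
$Z{\left(f,J \right)} = \frac{J + f}{4 + J}$
$K{\left(l,E \right)} = 24 - 13 E l$ ($K{\left(l,E \right)} = 6 - \left(13 l E - 18\right) = 6 - \left(13 E l - 18\right) = 6 - \left(-18 + 13 E l\right) = 24 - 13 E l$)
$y{\left(G,M \right)} = -4 + G M$
$K{\left(-16,1 \right)} + y{\left(16,Z{\left(\frac{6}{-4},4 \right)} \right)} = \left(24 - 13 \left(-16\right)\right) - \left(4 - 16 \frac{4 + \frac{6}{-4}}{4 + 4}\right) = \left(24 + 208\right) - \left(4 - 16 \frac{4 + 6 \left(- \frac{1}{4}\right)}{8}\right) = 232 - \left(4 - 16 \frac{4 - \frac{3}{2}}{8}\right) = 232 - \left(4 - 16 \cdot \frac{1}{8} \cdot \frac{5}{2}\right) = 232 + \left(-4 + 16 \cdot \frac{5}{16}\right) = 232 + \left(-4 + 5\right) = 232 + 1 = 233$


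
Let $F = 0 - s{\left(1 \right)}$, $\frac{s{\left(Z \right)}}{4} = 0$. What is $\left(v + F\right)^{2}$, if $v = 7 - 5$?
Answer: $4$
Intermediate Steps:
$v = 2$
$s{\left(Z \right)} = 0$ ($s{\left(Z \right)} = 4 \cdot 0 = 0$)
$F = 0$ ($F = 0 - 0 = 0 + 0 = 0$)
$\left(v + F\right)^{2} = \left(2 + 0\right)^{2} = 2^{2} = 4$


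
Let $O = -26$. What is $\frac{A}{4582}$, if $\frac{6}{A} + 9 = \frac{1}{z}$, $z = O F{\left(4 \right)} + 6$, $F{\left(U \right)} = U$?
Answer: $- \frac{294}{2022953} \approx -0.00014533$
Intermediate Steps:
$z = -98$ ($z = \left(-26\right) 4 + 6 = -104 + 6 = -98$)
$A = - \frac{588}{883}$ ($A = \frac{6}{-9 + \frac{1}{-98}} = \frac{6}{-9 - \frac{1}{98}} = \frac{6}{- \frac{883}{98}} = 6 \left(- \frac{98}{883}\right) = - \frac{588}{883} \approx -0.66591$)
$\frac{A}{4582} = - \frac{588}{883 \cdot 4582} = \left(- \frac{588}{883}\right) \frac{1}{4582} = - \frac{294}{2022953}$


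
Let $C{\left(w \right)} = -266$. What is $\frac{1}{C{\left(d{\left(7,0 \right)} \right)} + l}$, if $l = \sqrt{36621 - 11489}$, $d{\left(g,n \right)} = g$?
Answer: $- \frac{133}{22812} - \frac{\sqrt{6283}}{22812} \approx -0.009305$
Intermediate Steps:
$l = 2 \sqrt{6283}$ ($l = \sqrt{25132} = 2 \sqrt{6283} \approx 158.53$)
$\frac{1}{C{\left(d{\left(7,0 \right)} \right)} + l} = \frac{1}{-266 + 2 \sqrt{6283}}$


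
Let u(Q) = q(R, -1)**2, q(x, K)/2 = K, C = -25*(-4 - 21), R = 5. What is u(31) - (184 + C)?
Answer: -805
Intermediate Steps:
C = 625 (C = -25*(-25) = 625)
q(x, K) = 2*K
u(Q) = 4 (u(Q) = (2*(-1))**2 = (-2)**2 = 4)
u(31) - (184 + C) = 4 - (184 + 625) = 4 - 1*809 = 4 - 809 = -805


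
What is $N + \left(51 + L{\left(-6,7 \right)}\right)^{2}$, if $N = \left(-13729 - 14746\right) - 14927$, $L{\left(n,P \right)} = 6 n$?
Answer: $-43177$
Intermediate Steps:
$N = -43402$ ($N = -28475 - 14927 = -43402$)
$N + \left(51 + L{\left(-6,7 \right)}\right)^{2} = -43402 + \left(51 + 6 \left(-6\right)\right)^{2} = -43402 + \left(51 - 36\right)^{2} = -43402 + 15^{2} = -43402 + 225 = -43177$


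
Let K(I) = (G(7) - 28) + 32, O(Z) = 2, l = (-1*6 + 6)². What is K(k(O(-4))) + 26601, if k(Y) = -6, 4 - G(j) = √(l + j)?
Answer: 26609 - √7 ≈ 26606.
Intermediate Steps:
l = 0 (l = (-6 + 6)² = 0² = 0)
G(j) = 4 - √j (G(j) = 4 - √(0 + j) = 4 - √j)
K(I) = 8 - √7 (K(I) = ((4 - √7) - 28) + 32 = (-24 - √7) + 32 = 8 - √7)
K(k(O(-4))) + 26601 = (8 - √7) + 26601 = 26609 - √7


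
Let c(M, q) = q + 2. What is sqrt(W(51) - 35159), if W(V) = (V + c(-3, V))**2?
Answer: I*sqrt(24343) ≈ 156.02*I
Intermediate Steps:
c(M, q) = 2 + q
W(V) = (2 + 2*V)**2 (W(V) = (V + (2 + V))**2 = (2 + 2*V)**2)
sqrt(W(51) - 35159) = sqrt(4*(1 + 51)**2 - 35159) = sqrt(4*52**2 - 35159) = sqrt(4*2704 - 35159) = sqrt(10816 - 35159) = sqrt(-24343) = I*sqrt(24343)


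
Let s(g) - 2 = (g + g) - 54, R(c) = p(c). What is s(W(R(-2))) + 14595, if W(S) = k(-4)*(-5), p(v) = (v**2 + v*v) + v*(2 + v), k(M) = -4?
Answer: 14583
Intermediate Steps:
p(v) = 2*v**2 + v*(2 + v) (p(v) = (v**2 + v**2) + v*(2 + v) = 2*v**2 + v*(2 + v))
R(c) = c*(2 + 3*c)
W(S) = 20 (W(S) = -4*(-5) = 20)
s(g) = -52 + 2*g (s(g) = 2 + ((g + g) - 54) = 2 + (2*g - 54) = 2 + (-54 + 2*g) = -52 + 2*g)
s(W(R(-2))) + 14595 = (-52 + 2*20) + 14595 = (-52 + 40) + 14595 = -12 + 14595 = 14583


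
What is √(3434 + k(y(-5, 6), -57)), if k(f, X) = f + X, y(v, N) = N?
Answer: √3383 ≈ 58.164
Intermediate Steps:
k(f, X) = X + f
√(3434 + k(y(-5, 6), -57)) = √(3434 + (-57 + 6)) = √(3434 - 51) = √3383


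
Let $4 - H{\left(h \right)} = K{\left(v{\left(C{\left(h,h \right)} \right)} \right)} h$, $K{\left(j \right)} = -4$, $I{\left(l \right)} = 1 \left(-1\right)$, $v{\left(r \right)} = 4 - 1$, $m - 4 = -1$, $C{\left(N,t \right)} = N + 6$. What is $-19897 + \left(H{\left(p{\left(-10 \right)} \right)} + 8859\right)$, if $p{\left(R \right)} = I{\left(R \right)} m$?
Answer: $-11046$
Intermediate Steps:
$C{\left(N,t \right)} = 6 + N$
$m = 3$ ($m = 4 - 1 = 3$)
$v{\left(r \right)} = 3$
$I{\left(l \right)} = -1$
$p{\left(R \right)} = -3$ ($p{\left(R \right)} = \left(-1\right) 3 = -3$)
$H{\left(h \right)} = 4 + 4 h$ ($H{\left(h \right)} = 4 - - 4 h = 4 + 4 h$)
$-19897 + \left(H{\left(p{\left(-10 \right)} \right)} + 8859\right) = -19897 + \left(\left(4 + 4 \left(-3\right)\right) + 8859\right) = -19897 + \left(\left(4 - 12\right) + 8859\right) = -19897 + \left(-8 + 8859\right) = -19897 + 8851 = -11046$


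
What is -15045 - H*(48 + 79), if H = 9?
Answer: -16188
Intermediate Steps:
-15045 - H*(48 + 79) = -15045 - 9*(48 + 79) = -15045 - 9*127 = -15045 - 1*1143 = -15045 - 1143 = -16188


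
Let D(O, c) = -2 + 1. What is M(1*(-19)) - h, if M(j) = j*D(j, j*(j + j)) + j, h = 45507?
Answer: -45507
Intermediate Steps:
D(O, c) = -1
M(j) = 0 (M(j) = j*(-1) + j = -j + j = 0)
M(1*(-19)) - h = 0 - 1*45507 = 0 - 45507 = -45507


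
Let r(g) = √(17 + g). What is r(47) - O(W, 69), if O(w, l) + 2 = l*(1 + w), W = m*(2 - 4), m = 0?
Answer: -59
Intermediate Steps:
W = 0 (W = 0*(2 - 4) = 0*(-2) = 0)
O(w, l) = -2 + l*(1 + w)
r(47) - O(W, 69) = √(17 + 47) - (-2 + 69 + 69*0) = √64 - (-2 + 69 + 0) = 8 - 1*67 = 8 - 67 = -59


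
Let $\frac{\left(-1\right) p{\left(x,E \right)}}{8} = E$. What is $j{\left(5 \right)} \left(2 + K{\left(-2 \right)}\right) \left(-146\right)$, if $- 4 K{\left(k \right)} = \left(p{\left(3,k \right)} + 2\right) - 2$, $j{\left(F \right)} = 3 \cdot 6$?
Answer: $5256$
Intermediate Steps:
$p{\left(x,E \right)} = - 8 E$
$j{\left(F \right)} = 18$
$K{\left(k \right)} = 2 k$ ($K{\left(k \right)} = - \frac{\left(- 8 k + 2\right) - 2}{4} = - \frac{\left(2 - 8 k\right) - 2}{4} = - \frac{\left(-8\right) k}{4} = 2 k$)
$j{\left(5 \right)} \left(2 + K{\left(-2 \right)}\right) \left(-146\right) = 18 \left(2 + 2 \left(-2\right)\right) \left(-146\right) = 18 \left(2 - 4\right) \left(-146\right) = 18 \left(-2\right) \left(-146\right) = \left(-36\right) \left(-146\right) = 5256$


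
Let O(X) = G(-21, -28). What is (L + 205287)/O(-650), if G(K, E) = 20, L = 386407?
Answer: 295847/10 ≈ 29585.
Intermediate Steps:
O(X) = 20
(L + 205287)/O(-650) = (386407 + 205287)/20 = 591694*(1/20) = 295847/10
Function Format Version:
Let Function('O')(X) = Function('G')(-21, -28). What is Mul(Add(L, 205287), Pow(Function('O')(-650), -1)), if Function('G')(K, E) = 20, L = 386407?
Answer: Rational(295847, 10) ≈ 29585.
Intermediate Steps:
Function('O')(X) = 20
Mul(Add(L, 205287), Pow(Function('O')(-650), -1)) = Mul(Add(386407, 205287), Pow(20, -1)) = Mul(591694, Rational(1, 20)) = Rational(295847, 10)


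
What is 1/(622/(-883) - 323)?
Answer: -883/285831 ≈ -0.0030892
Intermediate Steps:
1/(622/(-883) - 323) = 1/(622*(-1/883) - 323) = 1/(-622/883 - 323) = 1/(-285831/883) = -883/285831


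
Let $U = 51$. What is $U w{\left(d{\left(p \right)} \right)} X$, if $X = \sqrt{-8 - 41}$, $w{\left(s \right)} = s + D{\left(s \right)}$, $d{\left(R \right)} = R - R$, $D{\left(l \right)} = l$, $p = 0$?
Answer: $0$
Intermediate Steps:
$d{\left(R \right)} = 0$
$w{\left(s \right)} = 2 s$ ($w{\left(s \right)} = s + s = 2 s$)
$X = 7 i$ ($X = \sqrt{-49} = 7 i \approx 7.0 i$)
$U w{\left(d{\left(p \right)} \right)} X = 51 \cdot 2 \cdot 0 \cdot 7 i = 51 \cdot 0 \cdot 7 i = 0 \cdot 7 i = 0$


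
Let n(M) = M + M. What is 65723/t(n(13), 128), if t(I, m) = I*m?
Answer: 65723/3328 ≈ 19.749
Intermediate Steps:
n(M) = 2*M
65723/t(n(13), 128) = 65723/(((2*13)*128)) = 65723/((26*128)) = 65723/3328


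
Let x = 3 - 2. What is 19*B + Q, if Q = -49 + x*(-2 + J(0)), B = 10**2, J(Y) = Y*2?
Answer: 1849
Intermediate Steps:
J(Y) = 2*Y
B = 100
x = 1
Q = -51 (Q = -49 + 1*(-2 + 2*0) = -49 + 1*(-2 + 0) = -49 + 1*(-2) = -49 - 2 = -51)
19*B + Q = 19*100 - 51 = 1900 - 51 = 1849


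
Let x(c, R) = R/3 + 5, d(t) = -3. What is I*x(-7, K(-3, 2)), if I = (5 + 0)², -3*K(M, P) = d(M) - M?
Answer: 125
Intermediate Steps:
K(M, P) = 1 + M/3 (K(M, P) = -(-3 - M)/3 = 1 + M/3)
x(c, R) = 5 + R/3 (x(c, R) = R*(⅓) + 5 = R/3 + 5 = 5 + R/3)
I = 25 (I = 5² = 25)
I*x(-7, K(-3, 2)) = 25*(5 + (1 + (⅓)*(-3))/3) = 25*(5 + (1 - 1)/3) = 25*(5 + (⅓)*0) = 25*(5 + 0) = 25*5 = 125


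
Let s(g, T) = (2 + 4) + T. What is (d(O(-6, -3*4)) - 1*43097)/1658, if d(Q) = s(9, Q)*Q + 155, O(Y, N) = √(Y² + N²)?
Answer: -21381/829 + 18*√5/829 ≈ -25.743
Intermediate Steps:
O(Y, N) = √(N² + Y²)
s(g, T) = 6 + T
d(Q) = 155 + Q*(6 + Q) (d(Q) = (6 + Q)*Q + 155 = Q*(6 + Q) + 155 = 155 + Q*(6 + Q))
(d(O(-6, -3*4)) - 1*43097)/1658 = ((155 + √((-3*4)² + (-6)²)*(6 + √((-3*4)² + (-6)²))) - 1*43097)/1658 = ((155 + √((-12)² + 36)*(6 + √((-12)² + 36))) - 43097)*(1/1658) = ((155 + √(144 + 36)*(6 + √(144 + 36))) - 43097)*(1/1658) = ((155 + √180*(6 + √180)) - 43097)*(1/1658) = ((155 + (6*√5)*(6 + 6*√5)) - 43097)*(1/1658) = ((155 + 6*√5*(6 + 6*√5)) - 43097)*(1/1658) = (-42942 + 6*√5*(6 + 6*√5))*(1/1658) = -21471/829 + 3*√5*(6 + 6*√5)/829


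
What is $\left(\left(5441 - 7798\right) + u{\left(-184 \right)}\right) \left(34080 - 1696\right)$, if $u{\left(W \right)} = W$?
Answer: $-82287744$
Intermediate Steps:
$\left(\left(5441 - 7798\right) + u{\left(-184 \right)}\right) \left(34080 - 1696\right) = \left(\left(5441 - 7798\right) - 184\right) \left(34080 - 1696\right) = \left(-2357 - 184\right) 32384 = \left(-2541\right) 32384 = -82287744$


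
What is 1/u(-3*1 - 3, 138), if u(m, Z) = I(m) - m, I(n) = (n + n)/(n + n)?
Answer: 1/7 ≈ 0.14286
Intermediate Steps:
I(n) = 1 (I(n) = (2*n)/((2*n)) = (2*n)*(1/(2*n)) = 1)
u(m, Z) = 1 - m
1/u(-3*1 - 3, 138) = 1/(1 - (-3*1 - 3)) = 1/(1 - (-3 - 3)) = 1/(1 - 1*(-6)) = 1/(1 + 6) = 1/7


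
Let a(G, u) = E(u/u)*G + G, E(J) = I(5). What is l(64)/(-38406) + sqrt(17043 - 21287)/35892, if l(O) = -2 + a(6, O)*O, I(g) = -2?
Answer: 193/19203 + I*sqrt(1061)/17946 ≈ 0.010051 + 0.0018151*I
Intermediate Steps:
E(J) = -2
a(G, u) = -G (a(G, u) = -2*G + G = -G)
l(O) = -2 - 6*O (l(O) = -2 + (-1*6)*O = -2 - 6*O)
l(64)/(-38406) + sqrt(17043 - 21287)/35892 = (-2 - 6*64)/(-38406) + sqrt(17043 - 21287)/35892 = (-2 - 384)*(-1/38406) + sqrt(-4244)*(1/35892) = -386*(-1/38406) + (2*I*sqrt(1061))*(1/35892) = 193/19203 + I*sqrt(1061)/17946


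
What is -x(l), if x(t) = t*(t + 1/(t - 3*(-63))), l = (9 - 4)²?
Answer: -133775/214 ≈ -625.12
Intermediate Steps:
l = 25 (l = 5² = 25)
x(t) = t*(t + 1/(189 + t)) (x(t) = t*(t + 1/(t + 189)) = t*(t + 1/(189 + t)))
-x(l) = -25*(1 + 25² + 189*25)/(189 + 25) = -25*(1 + 625 + 4725)/214 = -25*5351/214 = -1*133775/214 = -133775/214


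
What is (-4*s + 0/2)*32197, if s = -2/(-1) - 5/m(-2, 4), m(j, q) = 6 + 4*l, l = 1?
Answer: -193182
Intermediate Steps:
m(j, q) = 10 (m(j, q) = 6 + 4*1 = 6 + 4 = 10)
s = 3/2 (s = -2/(-1) - 5/10 = -2*(-1) - 5*1/10 = 2 - 1/2 = 3/2 ≈ 1.5000)
(-4*s + 0/2)*32197 = (-4*3/2 + 0/2)*32197 = (-6 + (1/2)*0)*32197 = (-6 + 0)*32197 = -6*32197 = -193182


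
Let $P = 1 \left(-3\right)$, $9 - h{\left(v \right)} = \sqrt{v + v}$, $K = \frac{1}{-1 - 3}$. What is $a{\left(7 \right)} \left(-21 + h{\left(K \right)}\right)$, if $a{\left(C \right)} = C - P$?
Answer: $-120 - 5 i \sqrt{2} \approx -120.0 - 7.0711 i$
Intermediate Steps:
$K = - \frac{1}{4}$ ($K = \frac{1}{-4} = - \frac{1}{4} \approx -0.25$)
$h{\left(v \right)} = 9 - \sqrt{2} \sqrt{v}$ ($h{\left(v \right)} = 9 - \sqrt{v + v} = 9 - \sqrt{2 v} = 9 - \sqrt{2} \sqrt{v}$)
$P = -3$
$a{\left(C \right)} = 3 + C$ ($a{\left(C \right)} = C - -3 = C + 3 = 3 + C$)
$a{\left(7 \right)} \left(-21 + h{\left(K \right)}\right) = \left(3 + 7\right) \left(-21 + \left(9 - \sqrt{2} \sqrt{- \frac{1}{4}}\right)\right) = 10 \left(-21 + \left(9 - \sqrt{2} \frac{i}{2}\right)\right) = 10 \left(-21 + \left(9 - \frac{i \sqrt{2}}{2}\right)\right) = 10 \left(-12 - \frac{i \sqrt{2}}{2}\right) = -120 - 5 i \sqrt{2}$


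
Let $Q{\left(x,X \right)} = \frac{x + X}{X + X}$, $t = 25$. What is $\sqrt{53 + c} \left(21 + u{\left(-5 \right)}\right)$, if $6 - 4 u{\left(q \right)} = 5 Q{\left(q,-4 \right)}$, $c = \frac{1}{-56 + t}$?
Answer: $\frac{675 \sqrt{50902}}{992} \approx 153.52$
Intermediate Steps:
$Q{\left(x,X \right)} = \frac{X + x}{2 X}$
$c = - \frac{1}{31}$ ($c = \frac{1}{-56 + 25} = \frac{1}{-31} = - \frac{1}{31} \approx -0.032258$)
$u{\left(q \right)} = \frac{7}{8} + \frac{5 q}{32}$ ($u{\left(q \right)} = \frac{3}{2} - \frac{5 \frac{-4 + q}{2 \left(-4\right)}}{4} = \frac{3}{2} - \frac{5 \cdot \frac{1}{2} \left(- \frac{1}{4}\right) \left(-4 + q\right)}{4} = \frac{3}{2} - \frac{5 \left(\frac{1}{2} - \frac{q}{8}\right)}{4} = \frac{3}{2} - \frac{\frac{5}{2} - \frac{5 q}{8}}{4} = \frac{3}{2} + \left(- \frac{5}{8} + \frac{5 q}{32}\right) = \frac{7}{8} + \frac{5 q}{32}$)
$\sqrt{53 + c} \left(21 + u{\left(-5 \right)}\right) = \sqrt{53 - \frac{1}{31}} \left(21 + \left(\frac{7}{8} + \frac{5}{32} \left(-5\right)\right)\right) = \sqrt{\frac{1642}{31}} \left(21 + \left(\frac{7}{8} - \frac{25}{32}\right)\right) = \frac{\sqrt{50902}}{31} \left(21 + \frac{3}{32}\right) = \frac{\sqrt{50902}}{31} \cdot \frac{675}{32} = \frac{675 \sqrt{50902}}{992}$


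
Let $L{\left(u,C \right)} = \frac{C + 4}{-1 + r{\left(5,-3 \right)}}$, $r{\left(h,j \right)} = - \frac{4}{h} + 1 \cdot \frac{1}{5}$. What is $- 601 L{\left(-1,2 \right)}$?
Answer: $\frac{9015}{4} \approx 2253.8$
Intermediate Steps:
$r{\left(h,j \right)} = \frac{1}{5} - \frac{4}{h}$ ($r{\left(h,j \right)} = - \frac{4}{h} + 1 \cdot \frac{1}{5} = - \frac{4}{h} + \frac{1}{5} = \frac{1}{5} - \frac{4}{h}$)
$L{\left(u,C \right)} = - \frac{5}{2} - \frac{5 C}{8}$ ($L{\left(u,C \right)} = \frac{C + 4}{-1 + \frac{-20 + 5}{5 \cdot 5}} = \frac{4 + C}{-1 + \frac{1}{5} \cdot \frac{1}{5} \left(-15\right)} = \frac{4 + C}{-1 - \frac{3}{5}} = \frac{4 + C}{- \frac{8}{5}} = \left(4 + C\right) \left(- \frac{5}{8}\right) = - \frac{5}{2} - \frac{5 C}{8}$)
$- 601 L{\left(-1,2 \right)} = - 601 \left(- \frac{5}{2} - \frac{5}{4}\right) = \left(-601\right) \left(- \frac{15}{4}\right) = \frac{9015}{4}$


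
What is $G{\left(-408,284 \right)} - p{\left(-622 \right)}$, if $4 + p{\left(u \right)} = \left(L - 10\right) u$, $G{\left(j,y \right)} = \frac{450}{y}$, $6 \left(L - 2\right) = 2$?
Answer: $- \frac{2029073}{426} \approx -4763.1$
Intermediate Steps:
$L = \frac{7}{3}$ ($L = 2 + \frac{1}{6} \cdot 2 = 2 + \frac{1}{3} = \frac{7}{3} \approx 2.3333$)
$p{\left(u \right)} = -4 - \frac{23 u}{3}$ ($p{\left(u \right)} = -4 + \left(\frac{7}{3} - 10\right) u = -4 - \frac{23 u}{3}$)
$G{\left(-408,284 \right)} - p{\left(-622 \right)} = \frac{450}{284} - \left(-4 - - \frac{14306}{3}\right) = 450 \cdot \frac{1}{284} - \left(-4 + \frac{14306}{3}\right) = \frac{225}{142} - \frac{14294}{3} = - \frac{2029073}{426}$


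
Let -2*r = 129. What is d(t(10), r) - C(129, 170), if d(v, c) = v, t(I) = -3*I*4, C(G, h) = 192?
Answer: -312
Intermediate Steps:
t(I) = -12*I
r = -129/2 (r = -½*129 = -129/2 ≈ -64.500)
d(t(10), r) - C(129, 170) = -12*10 - 1*192 = -120 - 192 = -312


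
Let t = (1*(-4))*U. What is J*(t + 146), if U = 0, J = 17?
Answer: 2482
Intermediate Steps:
t = 0 (t = (1*(-4))*0 = -4*0 = 0)
J*(t + 146) = 17*(0 + 146) = 17*146 = 2482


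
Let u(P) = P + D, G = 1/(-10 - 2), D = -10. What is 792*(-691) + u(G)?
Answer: -6567385/12 ≈ -5.4728e+5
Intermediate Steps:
G = -1/12 (G = 1/(-12) = -1/12 ≈ -0.083333)
u(P) = -10 + P (u(P) = P - 10 = -10 + P)
792*(-691) + u(G) = 792*(-691) + (-10 - 1/12) = -547272 - 121/12 = -6567385/12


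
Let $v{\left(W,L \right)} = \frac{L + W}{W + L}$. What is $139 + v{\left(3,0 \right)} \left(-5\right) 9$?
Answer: $94$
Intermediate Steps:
$v{\left(W,L \right)} = 1$ ($v{\left(W,L \right)} = \frac{L + W}{L + W} = 1$)
$139 + v{\left(3,0 \right)} \left(-5\right) 9 = 139 + 1 \left(-5\right) 9 = 139 - 45 = 94$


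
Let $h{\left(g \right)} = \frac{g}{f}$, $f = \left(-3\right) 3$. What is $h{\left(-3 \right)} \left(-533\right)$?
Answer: $- \frac{533}{3} \approx -177.67$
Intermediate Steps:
$f = -9$
$h{\left(g \right)} = - \frac{g}{9}$ ($h{\left(g \right)} = \frac{g}{-9} = - \frac{g}{9}$)
$h{\left(-3 \right)} \left(-533\right) = \left(- \frac{1}{9}\right) \left(-3\right) \left(-533\right) = \frac{1}{3} \left(-533\right) = - \frac{533}{3}$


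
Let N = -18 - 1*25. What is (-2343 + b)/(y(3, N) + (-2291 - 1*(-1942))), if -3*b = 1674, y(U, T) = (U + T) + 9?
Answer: 2901/380 ≈ 7.6342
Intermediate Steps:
N = -43 (N = -18 - 25 = -43)
y(U, T) = 9 + T + U (y(U, T) = (T + U) + 9 = 9 + T + U)
b = -558 (b = -⅓*1674 = -558)
(-2343 + b)/(y(3, N) + (-2291 - 1*(-1942))) = (-2343 - 558)/((9 - 43 + 3) + (-2291 - 1*(-1942))) = -2901/(-31 + (-2291 + 1942)) = -2901/(-31 - 349) = -2901/(-380) = -2901*(-1/380) = 2901/380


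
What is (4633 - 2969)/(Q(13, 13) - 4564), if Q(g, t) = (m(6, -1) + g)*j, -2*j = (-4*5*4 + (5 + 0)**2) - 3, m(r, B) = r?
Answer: -1664/4013 ≈ -0.41465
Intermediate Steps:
j = 29 (j = -((-4*5*4 + (5 + 0)**2) - 3)/2 = -((-20*4 + 5**2) - 3)/2 = -((-80 + 25) - 3)/2 = -(-55 - 3)/2 = -1/2*(-58) = 29)
Q(g, t) = 174 + 29*g (Q(g, t) = (6 + g)*29 = 174 + 29*g)
(4633 - 2969)/(Q(13, 13) - 4564) = (4633 - 2969)/((174 + 29*13) - 4564) = 1664/((174 + 377) - 4564) = 1664/(551 - 4564) = 1664/(-4013) = 1664*(-1/4013) = -1664/4013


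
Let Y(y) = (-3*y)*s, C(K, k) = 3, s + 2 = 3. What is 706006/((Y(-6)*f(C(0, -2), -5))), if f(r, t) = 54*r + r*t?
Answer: 50429/189 ≈ 266.82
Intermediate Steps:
s = 1 (s = -2 + 3 = 1)
Y(y) = -3*y (Y(y) = -3*y*1 = -3*y)
706006/((Y(-6)*f(C(0, -2), -5))) = 706006/(((-3*(-6))*(3*(54 - 5)))) = 706006/((18*(3*49))) = 706006/((18*147)) = 706006/2646 = 706006*(1/2646) = 50429/189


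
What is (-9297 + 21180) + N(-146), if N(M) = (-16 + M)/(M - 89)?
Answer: 2792667/235 ≈ 11884.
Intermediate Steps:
N(M) = (-16 + M)/(-89 + M)
(-9297 + 21180) + N(-146) = (-9297 + 21180) + (-16 - 146)/(-89 - 146) = 11883 - 162/(-235) = 11883 - 1/235*(-162) = 11883 + 162/235 = 2792667/235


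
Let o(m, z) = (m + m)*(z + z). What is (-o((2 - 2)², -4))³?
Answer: 0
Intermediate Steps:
o(m, z) = 4*m*z (o(m, z) = (2*m)*(2*z) = 4*m*z)
(-o((2 - 2)², -4))³ = (-4*(2 - 2)²*(-4))³ = (-4*0²*(-4))³ = (-4*0*(-4))³ = (-1*0)³ = 0³ = 0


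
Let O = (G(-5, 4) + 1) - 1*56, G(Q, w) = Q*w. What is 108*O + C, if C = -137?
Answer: -8237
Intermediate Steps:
O = -75 (O = (-5*4 + 1) - 1*56 = (-20 + 1) - 56 = -19 - 56 = -75)
108*O + C = 108*(-75) - 137 = -8100 - 137 = -8237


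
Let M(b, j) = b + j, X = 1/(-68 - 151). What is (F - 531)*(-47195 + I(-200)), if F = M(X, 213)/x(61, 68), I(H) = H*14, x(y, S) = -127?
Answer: 246897791085/9271 ≈ 2.6631e+7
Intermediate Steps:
X = -1/219 (X = 1/(-219) = -1/219 ≈ -0.0045662)
I(H) = 14*H
F = -46646/27813 (F = (-1/219 + 213)/(-127) = (46646/219)*(-1/127) = -46646/27813 ≈ -1.6771)
(F - 531)*(-47195 + I(-200)) = (-46646/27813 - 531)*(-47195 + 14*(-200)) = -14815349*(-47195 - 2800)/27813 = -14815349/27813*(-49995) = 246897791085/9271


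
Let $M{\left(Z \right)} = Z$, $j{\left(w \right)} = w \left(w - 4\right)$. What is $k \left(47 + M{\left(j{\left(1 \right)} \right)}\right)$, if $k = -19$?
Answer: $-836$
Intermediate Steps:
$j{\left(w \right)} = w \left(-4 + w\right)$
$k \left(47 + M{\left(j{\left(1 \right)} \right)}\right) = - 19 \left(47 + 1 \left(-4 + 1\right)\right) = - 19 \left(47 + 1 \left(-3\right)\right) = - 19 \left(47 - 3\right) = \left(-19\right) 44 = -836$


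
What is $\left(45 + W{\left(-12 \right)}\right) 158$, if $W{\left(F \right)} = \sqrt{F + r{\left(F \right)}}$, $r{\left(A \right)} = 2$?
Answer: $7110 + 158 i \sqrt{10} \approx 7110.0 + 499.64 i$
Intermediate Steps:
$W{\left(F \right)} = \sqrt{2 + F}$ ($W{\left(F \right)} = \sqrt{F + 2} = \sqrt{2 + F}$)
$\left(45 + W{\left(-12 \right)}\right) 158 = \left(45 + \sqrt{2 - 12}\right) 158 = \left(45 + \sqrt{-10}\right) 158 = \left(45 + i \sqrt{10}\right) 158 = 7110 + 158 i \sqrt{10}$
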